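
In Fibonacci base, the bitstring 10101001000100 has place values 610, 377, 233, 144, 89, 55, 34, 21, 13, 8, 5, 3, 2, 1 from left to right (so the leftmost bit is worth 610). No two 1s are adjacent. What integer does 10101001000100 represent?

Summing the place values of the 1 bits: 610 + 233 + 89 + 21 + 3 = 956.

956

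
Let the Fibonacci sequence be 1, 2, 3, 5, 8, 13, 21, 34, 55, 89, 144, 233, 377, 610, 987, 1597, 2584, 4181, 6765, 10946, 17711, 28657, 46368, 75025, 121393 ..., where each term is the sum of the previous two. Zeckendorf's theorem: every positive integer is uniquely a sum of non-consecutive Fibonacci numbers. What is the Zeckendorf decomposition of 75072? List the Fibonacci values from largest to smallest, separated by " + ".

75025 + 34 + 13

largest Fibonacci ≤ 75072 is 75025; 75072 − 75025 = 47
largest Fibonacci ≤ 47 is 34; 47 − 34 = 13
largest Fibonacci ≤ 13 is 13; 13 − 13 = 0
So 75072 = 75025 + 34 + 13, with no two terms consecutive in the sequence.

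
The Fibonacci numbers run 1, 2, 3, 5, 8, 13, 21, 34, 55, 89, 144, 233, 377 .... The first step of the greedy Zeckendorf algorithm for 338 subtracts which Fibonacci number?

233

233 ≤ 338 < 377, so the largest Fibonacci number not exceeding 338 is 233.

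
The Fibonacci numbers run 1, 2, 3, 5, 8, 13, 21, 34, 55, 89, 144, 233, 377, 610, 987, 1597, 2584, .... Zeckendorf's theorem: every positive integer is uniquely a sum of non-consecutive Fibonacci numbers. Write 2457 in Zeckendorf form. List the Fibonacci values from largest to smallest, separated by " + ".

1597 + 610 + 233 + 13 + 3 + 1

Greedily peel off the largest Fibonacci term at each step:
subtract 1597 from 2457: 860 remains
subtract 610 from 860: 250 remains
subtract 233 from 250: 17 remains
subtract 13 from 17: 4 remains
subtract 3 from 4: 1 remains
subtract 1 from 1: 0 remains
So 2457 = 1597 + 610 + 233 + 13 + 3 + 1, with no two terms consecutive in the sequence.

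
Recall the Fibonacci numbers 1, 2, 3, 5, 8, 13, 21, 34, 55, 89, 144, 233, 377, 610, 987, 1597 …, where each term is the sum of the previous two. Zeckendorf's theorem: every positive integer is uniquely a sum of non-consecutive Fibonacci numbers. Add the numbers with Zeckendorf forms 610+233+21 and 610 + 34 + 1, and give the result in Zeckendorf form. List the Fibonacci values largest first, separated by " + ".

The two numbers are 864 and 645, so their sum is 1509.
Greedy algorithm:
987 ≤ 1509 < 1597, so take 987; remainder 522
377 ≤ 522 < 610, so take 377; remainder 145
144 ≤ 145 < 233, so take 144; remainder 1
1 ≤ 1 < 2, so take 1; remainder 0

987 + 377 + 144 + 1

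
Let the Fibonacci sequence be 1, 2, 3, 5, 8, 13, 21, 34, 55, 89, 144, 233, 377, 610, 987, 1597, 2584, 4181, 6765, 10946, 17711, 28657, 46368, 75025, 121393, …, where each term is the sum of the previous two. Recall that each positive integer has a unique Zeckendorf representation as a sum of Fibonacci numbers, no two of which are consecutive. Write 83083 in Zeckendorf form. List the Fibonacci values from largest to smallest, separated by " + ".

75025 + 6765 + 987 + 233 + 55 + 13 + 5

Repeatedly subtract the largest Fibonacci number that fits:
take 75025 (≤ 83083); 83083 − 75025 = 8058
take 6765 (≤ 8058); 8058 − 6765 = 1293
take 987 (≤ 1293); 1293 − 987 = 306
take 233 (≤ 306); 306 − 233 = 73
take 55 (≤ 73); 73 − 55 = 18
take 13 (≤ 18); 18 − 13 = 5
take 5 (≤ 5); 5 − 5 = 0
So 83083 = 75025 + 6765 + 987 + 233 + 55 + 13 + 5, with no two terms consecutive in the sequence.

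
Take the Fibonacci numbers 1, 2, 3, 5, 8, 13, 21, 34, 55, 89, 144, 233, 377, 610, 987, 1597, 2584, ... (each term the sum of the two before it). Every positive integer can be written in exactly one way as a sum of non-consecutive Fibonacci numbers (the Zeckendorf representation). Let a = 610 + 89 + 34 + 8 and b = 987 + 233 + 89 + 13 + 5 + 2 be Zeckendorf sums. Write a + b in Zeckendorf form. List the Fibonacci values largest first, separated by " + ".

The two numbers are 741 and 1329, so their sum is 2070.
take 1597 (≤ 2070); 2070 − 1597 = 473
take 377 (≤ 473); 473 − 377 = 96
take 89 (≤ 96); 96 − 89 = 7
take 5 (≤ 7); 7 − 5 = 2
take 2 (≤ 2); 2 − 2 = 0

1597 + 377 + 89 + 5 + 2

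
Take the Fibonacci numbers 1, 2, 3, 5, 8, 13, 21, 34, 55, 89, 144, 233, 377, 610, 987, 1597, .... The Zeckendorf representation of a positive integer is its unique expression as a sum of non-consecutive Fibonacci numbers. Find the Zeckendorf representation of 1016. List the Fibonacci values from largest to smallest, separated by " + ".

Greedy algorithm:
subtract 987 from 1016: 29 remains
subtract 21 from 29: 8 remains
subtract 8 from 8: 0 remains
So 1016 = 987 + 21 + 8, with no two terms consecutive in the sequence.

987 + 21 + 8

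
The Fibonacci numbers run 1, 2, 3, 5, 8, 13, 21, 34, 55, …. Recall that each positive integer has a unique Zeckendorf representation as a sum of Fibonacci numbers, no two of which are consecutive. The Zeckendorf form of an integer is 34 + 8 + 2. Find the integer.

44

34 + 8 + 2 = 44.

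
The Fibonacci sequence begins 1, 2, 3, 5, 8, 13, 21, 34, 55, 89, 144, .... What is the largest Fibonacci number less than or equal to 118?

89

89 ≤ 118 < 144, so the largest Fibonacci number not exceeding 118 is 89.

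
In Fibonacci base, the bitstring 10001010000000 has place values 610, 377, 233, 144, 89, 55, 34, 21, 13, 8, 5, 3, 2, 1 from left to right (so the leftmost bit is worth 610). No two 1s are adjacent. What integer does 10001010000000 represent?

Summing the place values of the 1 bits: 610 + 89 + 34 = 733.

733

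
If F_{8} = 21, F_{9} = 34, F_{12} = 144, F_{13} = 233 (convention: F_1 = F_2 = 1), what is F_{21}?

By the addition formula F_{m+n} = F_m F_{n+1} + F_{m−1} F_n with m=9, n=12: F_{21} = 34·233 + 21·144 = 7922 + 3024 = 10946.

10946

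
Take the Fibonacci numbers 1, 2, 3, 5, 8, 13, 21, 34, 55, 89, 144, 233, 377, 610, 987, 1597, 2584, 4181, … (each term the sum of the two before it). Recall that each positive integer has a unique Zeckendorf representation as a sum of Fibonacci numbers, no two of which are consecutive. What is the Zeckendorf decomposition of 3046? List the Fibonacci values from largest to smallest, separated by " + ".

2584 ≤ 3046 < 4181, so take 2584; remainder 462
377 ≤ 462 < 610, so take 377; remainder 85
55 ≤ 85 < 89, so take 55; remainder 30
21 ≤ 30 < 34, so take 21; remainder 9
8 ≤ 9 < 13, so take 8; remainder 1
1 ≤ 1 < 2, so take 1; remainder 0
So 3046 = 2584 + 377 + 55 + 21 + 8 + 1, with no two terms consecutive in the sequence.

2584 + 377 + 55 + 21 + 8 + 1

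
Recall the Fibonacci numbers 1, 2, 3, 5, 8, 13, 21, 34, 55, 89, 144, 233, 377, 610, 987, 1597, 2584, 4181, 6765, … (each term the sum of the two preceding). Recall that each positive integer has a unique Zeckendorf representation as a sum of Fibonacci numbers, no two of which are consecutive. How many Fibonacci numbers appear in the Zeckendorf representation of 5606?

4181 ≤ 5606 < 6765, so take 4181; remainder 1425
987 ≤ 1425 < 1597, so take 987; remainder 438
377 ≤ 438 < 610, so take 377; remainder 61
55 ≤ 61 < 89, so take 55; remainder 6
5 ≤ 6 < 8, so take 5; remainder 1
1 ≤ 1 < 2, so take 1; remainder 0
5606 = 4181 + 987 + 377 + 55 + 5 + 1, which has 6 terms.

6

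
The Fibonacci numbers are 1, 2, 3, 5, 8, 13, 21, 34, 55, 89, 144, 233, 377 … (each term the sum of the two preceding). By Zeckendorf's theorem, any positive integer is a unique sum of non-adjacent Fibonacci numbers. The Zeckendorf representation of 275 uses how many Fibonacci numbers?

Greedy algorithm:
275: greatest Fibonacci not exceeding it is 233, leaving 42
42: greatest Fibonacci not exceeding it is 34, leaving 8
8: greatest Fibonacci not exceeding it is 8, leaving 0
275 = 233 + 34 + 8, which has 3 terms.

3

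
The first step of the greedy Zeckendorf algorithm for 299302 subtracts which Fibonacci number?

196418 ≤ 299302 < 317811, so the largest Fibonacci number not exceeding 299302 is 196418.

196418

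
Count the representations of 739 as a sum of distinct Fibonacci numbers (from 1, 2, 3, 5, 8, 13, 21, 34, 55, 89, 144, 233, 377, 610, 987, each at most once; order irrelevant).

739 = 610+89+34+5+1 = 610+89+34+3+2+1 = 610+89+21+13+5+1 = 377+233+89+34+5+1 = … (15 more), for 19 in all.

19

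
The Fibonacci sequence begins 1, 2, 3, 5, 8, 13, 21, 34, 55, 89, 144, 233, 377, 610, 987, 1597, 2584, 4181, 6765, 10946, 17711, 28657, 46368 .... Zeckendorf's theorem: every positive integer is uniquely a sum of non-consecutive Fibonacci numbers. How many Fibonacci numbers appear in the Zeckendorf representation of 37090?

6

Repeatedly subtract the largest Fibonacci number that fits:
largest Fibonacci ≤ 37090 is 28657; 37090 − 28657 = 8433
largest Fibonacci ≤ 8433 is 6765; 8433 − 6765 = 1668
largest Fibonacci ≤ 1668 is 1597; 1668 − 1597 = 71
largest Fibonacci ≤ 71 is 55; 71 − 55 = 16
largest Fibonacci ≤ 16 is 13; 16 − 13 = 3
largest Fibonacci ≤ 3 is 3; 3 − 3 = 0
37090 = 28657 + 6765 + 1597 + 55 + 13 + 3, which has 6 terms.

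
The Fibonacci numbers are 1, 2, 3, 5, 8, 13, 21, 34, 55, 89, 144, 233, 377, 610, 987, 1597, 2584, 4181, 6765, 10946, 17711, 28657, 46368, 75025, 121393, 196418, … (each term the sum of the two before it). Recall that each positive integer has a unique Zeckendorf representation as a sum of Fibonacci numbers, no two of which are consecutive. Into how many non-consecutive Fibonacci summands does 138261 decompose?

Repeatedly subtract the largest Fibonacci number that fits:
take 121393 (≤ 138261); 138261 − 121393 = 16868
take 10946 (≤ 16868); 16868 − 10946 = 5922
take 4181 (≤ 5922); 5922 − 4181 = 1741
take 1597 (≤ 1741); 1741 − 1597 = 144
take 144 (≤ 144); 144 − 144 = 0
138261 = 121393 + 10946 + 4181 + 1597 + 144, which has 5 terms.

5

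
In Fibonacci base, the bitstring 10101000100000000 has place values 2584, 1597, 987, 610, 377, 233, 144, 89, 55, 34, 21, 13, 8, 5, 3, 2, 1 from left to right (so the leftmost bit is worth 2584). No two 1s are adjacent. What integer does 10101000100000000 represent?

4003

Summing the place values of the 1 bits: 2584 + 987 + 377 + 55 = 4003.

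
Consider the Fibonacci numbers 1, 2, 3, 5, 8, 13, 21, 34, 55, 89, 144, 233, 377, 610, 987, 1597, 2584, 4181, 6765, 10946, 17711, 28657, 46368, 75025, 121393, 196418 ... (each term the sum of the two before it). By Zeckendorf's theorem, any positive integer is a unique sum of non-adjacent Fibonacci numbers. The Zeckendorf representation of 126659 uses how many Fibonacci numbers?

6

126659 − 121393 = 5266
5266 − 4181 = 1085
1085 − 987 = 98
98 − 89 = 9
9 − 8 = 1
1 − 1 = 0
126659 = 121393 + 4181 + 987 + 89 + 8 + 1, which has 6 terms.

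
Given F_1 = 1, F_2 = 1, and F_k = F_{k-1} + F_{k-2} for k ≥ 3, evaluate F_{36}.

Iterating the recurrence up to F_{28} = 317811 and F_{27} = 196418:
F_{29} = F_{28} + F_{27} = 317811 + 196418 = 514229
F_{30} = F_{29} + F_{28} = 514229 + 317811 = 832040
F_{31} = F_{30} + F_{29} = 832040 + 514229 = 1346269
F_{32} = F_{31} + F_{30} = 1346269 + 832040 = 2178309
F_{33} = F_{32} + F_{31} = 2178309 + 1346269 = 3524578
F_{34} = F_{33} + F_{32} = 3524578 + 2178309 = 5702887
F_{35} = F_{34} + F_{33} = 5702887 + 3524578 = 9227465
F_{36} = F_{35} + F_{34} = 9227465 + 5702887 = 14930352

14930352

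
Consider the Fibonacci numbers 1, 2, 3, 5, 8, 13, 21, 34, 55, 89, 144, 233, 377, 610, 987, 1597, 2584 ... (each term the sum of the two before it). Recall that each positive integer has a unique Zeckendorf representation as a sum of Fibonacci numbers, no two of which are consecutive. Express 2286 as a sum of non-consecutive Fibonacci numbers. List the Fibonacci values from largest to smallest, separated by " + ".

Greedily peel off the largest Fibonacci term at each step:
take 1597 (≤ 2286); 2286 − 1597 = 689
take 610 (≤ 689); 689 − 610 = 79
take 55 (≤ 79); 79 − 55 = 24
take 21 (≤ 24); 24 − 21 = 3
take 3 (≤ 3); 3 − 3 = 0
So 2286 = 1597 + 610 + 55 + 21 + 3, with no two terms consecutive in the sequence.

1597 + 610 + 55 + 21 + 3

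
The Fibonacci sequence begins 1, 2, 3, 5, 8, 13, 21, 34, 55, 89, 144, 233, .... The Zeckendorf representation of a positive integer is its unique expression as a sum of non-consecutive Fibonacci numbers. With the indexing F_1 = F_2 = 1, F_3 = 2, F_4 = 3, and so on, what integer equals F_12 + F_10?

F_12 + F_10 = 144 + 55 = 199.

199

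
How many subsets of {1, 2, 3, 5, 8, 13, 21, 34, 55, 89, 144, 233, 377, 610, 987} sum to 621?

Starting from the Zeckendorf form and repeatedly splitting a term F_k into F_{k−1} + F_{k−2} (when neither is already used) reaches every representation.
621 = 610+8+3 = 610+8+2+1 = 377+233+8+3 = … (12 more), for 15 in all.

15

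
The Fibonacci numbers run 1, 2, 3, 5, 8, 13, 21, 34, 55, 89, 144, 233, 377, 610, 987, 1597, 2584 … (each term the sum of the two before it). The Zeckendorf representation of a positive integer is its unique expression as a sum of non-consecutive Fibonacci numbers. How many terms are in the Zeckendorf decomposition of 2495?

Greedily peel off the largest Fibonacci term at each step:
2495 − 1597 = 898
898 − 610 = 288
288 − 233 = 55
55 − 55 = 0
2495 = 1597 + 610 + 233 + 55, which has 4 terms.

4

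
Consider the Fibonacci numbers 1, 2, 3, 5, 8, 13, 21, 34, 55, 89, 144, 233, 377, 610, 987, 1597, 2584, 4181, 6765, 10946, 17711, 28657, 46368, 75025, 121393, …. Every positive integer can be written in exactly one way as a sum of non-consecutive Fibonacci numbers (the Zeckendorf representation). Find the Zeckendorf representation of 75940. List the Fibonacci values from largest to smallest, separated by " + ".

Greedy algorithm:
75940 − 75025 = 915
915 − 610 = 305
305 − 233 = 72
72 − 55 = 17
17 − 13 = 4
4 − 3 = 1
1 − 1 = 0
So 75940 = 75025 + 610 + 233 + 55 + 13 + 3 + 1, with no two terms consecutive in the sequence.

75025 + 610 + 233 + 55 + 13 + 3 + 1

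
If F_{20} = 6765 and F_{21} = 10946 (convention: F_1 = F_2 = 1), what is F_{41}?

By F_{2k+1} = F_k² + F_{k+1}²: F_{41} = 6765² + 10946² = 45765225 + 119814916 = 165580141.

165580141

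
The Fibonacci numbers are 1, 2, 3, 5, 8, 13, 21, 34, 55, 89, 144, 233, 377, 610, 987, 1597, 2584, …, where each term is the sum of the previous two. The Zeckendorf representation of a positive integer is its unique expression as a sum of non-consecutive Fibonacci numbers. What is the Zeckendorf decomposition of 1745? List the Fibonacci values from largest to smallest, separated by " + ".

Repeatedly subtract the largest Fibonacci number that fits:
take 1597 (≤ 1745); 1745 − 1597 = 148
take 144 (≤ 148); 148 − 144 = 4
take 3 (≤ 4); 4 − 3 = 1
take 1 (≤ 1); 1 − 1 = 0
So 1745 = 1597 + 144 + 3 + 1, with no two terms consecutive in the sequence.

1597 + 144 + 3 + 1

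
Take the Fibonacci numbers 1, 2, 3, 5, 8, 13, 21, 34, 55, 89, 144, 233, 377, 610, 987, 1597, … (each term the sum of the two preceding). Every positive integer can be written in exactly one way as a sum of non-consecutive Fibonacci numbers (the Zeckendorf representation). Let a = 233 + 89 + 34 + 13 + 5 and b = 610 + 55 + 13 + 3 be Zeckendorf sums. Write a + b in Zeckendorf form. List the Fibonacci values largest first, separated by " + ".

987 + 55 + 13

The two numbers are 374 and 681, so their sum is 1055.
1055 − 987 = 68
68 − 55 = 13
13 − 13 = 0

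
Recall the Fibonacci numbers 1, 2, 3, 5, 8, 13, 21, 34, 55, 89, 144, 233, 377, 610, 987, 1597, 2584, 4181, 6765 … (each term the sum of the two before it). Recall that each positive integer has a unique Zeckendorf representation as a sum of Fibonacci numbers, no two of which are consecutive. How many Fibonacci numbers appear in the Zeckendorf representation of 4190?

Greedily peel off the largest Fibonacci term at each step:
largest Fibonacci ≤ 4190 is 4181; 4190 − 4181 = 9
largest Fibonacci ≤ 9 is 8; 9 − 8 = 1
largest Fibonacci ≤ 1 is 1; 1 − 1 = 0
4190 = 4181 + 8 + 1, which has 3 terms.

3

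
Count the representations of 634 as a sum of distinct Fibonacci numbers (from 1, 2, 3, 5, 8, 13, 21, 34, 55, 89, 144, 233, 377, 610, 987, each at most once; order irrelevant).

Each representation comes from the Zeckendorf form by replacing some F_k with F_{k−1} + F_{k−2} where possible.
634 = 610+21+3 = 610+21+2+1 = 610+13+8+3 = … (17 more), for 20 in all.

20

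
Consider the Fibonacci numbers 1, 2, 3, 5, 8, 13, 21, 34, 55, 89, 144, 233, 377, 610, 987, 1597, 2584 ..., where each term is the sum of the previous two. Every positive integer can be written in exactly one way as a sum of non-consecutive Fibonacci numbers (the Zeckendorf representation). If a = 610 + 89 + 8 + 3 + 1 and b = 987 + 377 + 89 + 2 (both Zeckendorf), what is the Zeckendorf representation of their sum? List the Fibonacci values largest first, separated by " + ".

1597 + 377 + 144 + 34 + 13 + 1

The two numbers are 711 and 1455, so their sum is 2166.
Repeatedly subtract the largest Fibonacci number that fits:
take 1597 (≤ 2166); 2166 − 1597 = 569
take 377 (≤ 569); 569 − 377 = 192
take 144 (≤ 192); 192 − 144 = 48
take 34 (≤ 48); 48 − 34 = 14
take 13 (≤ 14); 14 − 13 = 1
take 1 (≤ 1); 1 − 1 = 0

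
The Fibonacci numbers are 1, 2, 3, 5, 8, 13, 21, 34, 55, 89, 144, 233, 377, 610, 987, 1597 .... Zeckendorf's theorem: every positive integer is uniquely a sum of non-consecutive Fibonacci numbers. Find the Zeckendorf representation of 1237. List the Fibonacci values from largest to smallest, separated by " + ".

987 + 233 + 13 + 3 + 1

subtract 987 from 1237: 250 remains
subtract 233 from 250: 17 remains
subtract 13 from 17: 4 remains
subtract 3 from 4: 1 remains
subtract 1 from 1: 0 remains
So 1237 = 987 + 233 + 13 + 3 + 1, with no two terms consecutive in the sequence.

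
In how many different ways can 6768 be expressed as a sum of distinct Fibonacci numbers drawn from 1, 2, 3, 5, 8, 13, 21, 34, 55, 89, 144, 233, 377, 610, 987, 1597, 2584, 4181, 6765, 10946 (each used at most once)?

6768 = 6765+3 = 6765+2+1 = 4181+2584+3 = 4181+2584+2+1 = … (13 more), for 17 in all.

17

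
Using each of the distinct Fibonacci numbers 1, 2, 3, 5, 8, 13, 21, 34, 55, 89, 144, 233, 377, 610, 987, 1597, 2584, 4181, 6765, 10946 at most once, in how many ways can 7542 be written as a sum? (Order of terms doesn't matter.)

7542 = 6765+610+144+21+2 = 6765+610+144+13+8+2 = 6765+610+89+55+21+2 = 6765+377+233+144+21+2 = … (44 more), for 48 in all.

48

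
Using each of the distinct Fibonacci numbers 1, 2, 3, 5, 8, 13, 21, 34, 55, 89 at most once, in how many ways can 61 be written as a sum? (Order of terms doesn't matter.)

6

61 = 55+5+1 = 55+3+2+1 = 34+21+5+1 = 34+21+3+2+1 = 34+13+8+5+1 = … (1 more), for 6 in all.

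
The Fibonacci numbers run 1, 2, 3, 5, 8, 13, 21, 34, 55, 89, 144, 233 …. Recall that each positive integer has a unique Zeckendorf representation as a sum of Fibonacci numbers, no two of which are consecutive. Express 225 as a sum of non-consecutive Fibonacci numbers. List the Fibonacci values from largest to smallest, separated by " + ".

subtract 144 from 225: 81 remains
subtract 55 from 81: 26 remains
subtract 21 from 26: 5 remains
subtract 5 from 5: 0 remains
So 225 = 144 + 55 + 21 + 5, with no two terms consecutive in the sequence.

144 + 55 + 21 + 5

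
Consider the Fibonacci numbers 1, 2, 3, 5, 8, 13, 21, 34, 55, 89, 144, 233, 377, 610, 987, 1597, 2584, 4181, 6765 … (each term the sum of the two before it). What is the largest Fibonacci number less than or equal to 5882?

4181

4181 ≤ 5882 < 6765, so the largest Fibonacci number not exceeding 5882 is 4181.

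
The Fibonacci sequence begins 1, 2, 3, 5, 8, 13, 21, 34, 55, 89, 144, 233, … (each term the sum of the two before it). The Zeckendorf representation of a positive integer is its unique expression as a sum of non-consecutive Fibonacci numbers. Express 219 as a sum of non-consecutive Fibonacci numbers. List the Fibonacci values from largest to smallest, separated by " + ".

144 + 55 + 13 + 5 + 2

Greedy algorithm:
219 − 144 = 75
75 − 55 = 20
20 − 13 = 7
7 − 5 = 2
2 − 2 = 0
So 219 = 144 + 55 + 13 + 5 + 2, with no two terms consecutive in the sequence.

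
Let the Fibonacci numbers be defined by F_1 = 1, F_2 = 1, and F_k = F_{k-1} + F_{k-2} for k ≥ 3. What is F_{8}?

21

F_{2} = F_{1} + F_{0} = 1 + 0 = 1
F_{3} = F_{2} + F_{1} = 1 + 1 = 2
F_{4} = F_{3} + F_{2} = 2 + 1 = 3
F_{5} = F_{4} + F_{3} = 3 + 2 = 5
F_{6} = F_{5} + F_{4} = 5 + 3 = 8
F_{7} = F_{6} + F_{5} = 8 + 5 = 13
F_{8} = F_{7} + F_{6} = 13 + 8 = 21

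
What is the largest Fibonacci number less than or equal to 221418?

196418

196418 ≤ 221418 < 317811, so the largest Fibonacci number not exceeding 221418 is 196418.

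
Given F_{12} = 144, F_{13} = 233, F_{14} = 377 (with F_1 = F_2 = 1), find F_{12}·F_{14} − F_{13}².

-1

144·377 − 233² = 54288 − 54289 = -1. (Cassini's identity: F_{k−1}F_{k+1} − F_k² = (−1)^k.)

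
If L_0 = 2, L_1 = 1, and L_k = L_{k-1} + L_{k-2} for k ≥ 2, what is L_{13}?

Iterating the recurrence up to L_{9} = 76 and L_{8} = 47:
L_{10} = L_{9} + L_{8} = 76 + 47 = 123
L_{11} = L_{10} + L_{9} = 123 + 76 = 199
L_{12} = L_{11} + L_{10} = 199 + 123 = 322
L_{13} = L_{12} + L_{11} = 322 + 199 = 521

521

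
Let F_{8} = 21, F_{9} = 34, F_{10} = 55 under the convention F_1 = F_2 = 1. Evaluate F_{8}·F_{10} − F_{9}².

-1

21·55 − 34² = 1155 − 1156 = -1. (Cassini's identity: F_{k−1}F_{k+1} − F_k² = (−1)^k.)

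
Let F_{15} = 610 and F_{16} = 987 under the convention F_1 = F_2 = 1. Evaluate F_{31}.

1346269

By F_{2k+1} = F_k² + F_{k+1}²: F_{31} = 610² + 987² = 372100 + 974169 = 1346269.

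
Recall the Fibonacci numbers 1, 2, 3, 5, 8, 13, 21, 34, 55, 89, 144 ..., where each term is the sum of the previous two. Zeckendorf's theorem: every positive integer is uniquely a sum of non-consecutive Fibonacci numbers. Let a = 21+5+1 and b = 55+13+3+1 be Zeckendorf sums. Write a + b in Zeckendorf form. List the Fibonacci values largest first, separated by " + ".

89 + 8 + 2

The two numbers are 27 and 72, so their sum is 99.
largest Fibonacci ≤ 99 is 89; 99 − 89 = 10
largest Fibonacci ≤ 10 is 8; 10 − 8 = 2
largest Fibonacci ≤ 2 is 2; 2 − 2 = 0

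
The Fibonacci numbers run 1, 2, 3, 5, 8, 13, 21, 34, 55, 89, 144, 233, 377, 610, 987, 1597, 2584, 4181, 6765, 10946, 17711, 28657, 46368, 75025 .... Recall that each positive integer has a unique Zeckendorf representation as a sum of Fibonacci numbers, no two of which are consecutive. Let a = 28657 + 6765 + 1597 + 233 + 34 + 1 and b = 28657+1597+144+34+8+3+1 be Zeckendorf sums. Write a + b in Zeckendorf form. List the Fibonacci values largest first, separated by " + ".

The two numbers are 37287 and 30444, so their sum is 67731.
Repeatedly subtract the largest Fibonacci number that fits:
67731: greatest Fibonacci not exceeding it is 46368, leaving 21363
21363: greatest Fibonacci not exceeding it is 17711, leaving 3652
3652: greatest Fibonacci not exceeding it is 2584, leaving 1068
1068: greatest Fibonacci not exceeding it is 987, leaving 81
81: greatest Fibonacci not exceeding it is 55, leaving 26
26: greatest Fibonacci not exceeding it is 21, leaving 5
5: greatest Fibonacci not exceeding it is 5, leaving 0

46368 + 17711 + 2584 + 987 + 55 + 21 + 5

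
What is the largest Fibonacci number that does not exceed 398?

377 ≤ 398 < 610, so the largest Fibonacci number not exceeding 398 is 377.

377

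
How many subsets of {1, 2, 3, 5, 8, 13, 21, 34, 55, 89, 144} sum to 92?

92 = 89+3 = 89+2+1 = 55+34+3 = … (5 more), for 8 in all.

8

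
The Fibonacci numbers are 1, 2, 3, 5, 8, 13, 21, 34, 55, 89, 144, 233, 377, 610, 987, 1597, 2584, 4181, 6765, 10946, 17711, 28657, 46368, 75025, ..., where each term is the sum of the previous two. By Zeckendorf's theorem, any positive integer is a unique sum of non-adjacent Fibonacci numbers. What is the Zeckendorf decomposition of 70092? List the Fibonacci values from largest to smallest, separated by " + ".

Greedily peel off the largest Fibonacci term at each step:
46368 ≤ 70092 < 75025, so take 46368; remainder 23724
17711 ≤ 23724 < 28657, so take 17711; remainder 6013
4181 ≤ 6013 < 6765, so take 4181; remainder 1832
1597 ≤ 1832 < 2584, so take 1597; remainder 235
233 ≤ 235 < 377, so take 233; remainder 2
2 ≤ 2 < 3, so take 2; remainder 0
So 70092 = 46368 + 17711 + 4181 + 1597 + 233 + 2, with no two terms consecutive in the sequence.

46368 + 17711 + 4181 + 1597 + 233 + 2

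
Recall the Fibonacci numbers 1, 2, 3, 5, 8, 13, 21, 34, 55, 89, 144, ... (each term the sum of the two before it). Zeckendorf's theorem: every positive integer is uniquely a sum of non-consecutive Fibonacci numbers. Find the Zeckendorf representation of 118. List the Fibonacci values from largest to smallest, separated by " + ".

Repeatedly subtract the largest Fibonacci number that fits:
subtract 89 from 118: 29 remains
subtract 21 from 29: 8 remains
subtract 8 from 8: 0 remains
So 118 = 89 + 21 + 8, with no two terms consecutive in the sequence.

89 + 21 + 8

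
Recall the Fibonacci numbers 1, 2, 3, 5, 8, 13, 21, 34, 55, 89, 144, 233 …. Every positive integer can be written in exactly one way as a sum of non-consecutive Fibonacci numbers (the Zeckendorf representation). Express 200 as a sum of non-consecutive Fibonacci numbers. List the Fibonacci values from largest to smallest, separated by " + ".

144 + 55 + 1

Repeatedly subtract the largest Fibonacci number that fits:
largest Fibonacci ≤ 200 is 144; 200 − 144 = 56
largest Fibonacci ≤ 56 is 55; 56 − 55 = 1
largest Fibonacci ≤ 1 is 1; 1 − 1 = 0
So 200 = 144 + 55 + 1, with no two terms consecutive in the sequence.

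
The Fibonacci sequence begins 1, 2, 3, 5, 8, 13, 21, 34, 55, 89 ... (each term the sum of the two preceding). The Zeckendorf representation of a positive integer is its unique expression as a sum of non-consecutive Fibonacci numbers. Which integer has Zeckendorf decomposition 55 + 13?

55 + 13 = 68.

68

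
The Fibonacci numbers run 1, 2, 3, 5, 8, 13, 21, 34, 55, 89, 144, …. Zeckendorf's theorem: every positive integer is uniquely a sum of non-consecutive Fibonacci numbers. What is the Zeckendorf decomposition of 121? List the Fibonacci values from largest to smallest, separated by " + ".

89 + 21 + 8 + 3

121 − 89 = 32
32 − 21 = 11
11 − 8 = 3
3 − 3 = 0
So 121 = 89 + 21 + 8 + 3, with no two terms consecutive in the sequence.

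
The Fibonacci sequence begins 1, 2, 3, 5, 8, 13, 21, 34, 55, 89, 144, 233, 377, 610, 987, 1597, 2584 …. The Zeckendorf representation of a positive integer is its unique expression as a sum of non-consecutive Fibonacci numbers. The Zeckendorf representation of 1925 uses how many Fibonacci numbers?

Greedy algorithm:
1925 − 1597 = 328
328 − 233 = 95
95 − 89 = 6
6 − 5 = 1
1 − 1 = 0
1925 = 1597 + 233 + 89 + 5 + 1, which has 5 terms.

5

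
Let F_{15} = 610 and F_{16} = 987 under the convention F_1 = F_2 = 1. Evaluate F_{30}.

By the doubling identity F_{2k} = F_k(2F_{k+1} − F_k): F_{30} = 610·(2·987 − 610) = 610·1364 = 832040.

832040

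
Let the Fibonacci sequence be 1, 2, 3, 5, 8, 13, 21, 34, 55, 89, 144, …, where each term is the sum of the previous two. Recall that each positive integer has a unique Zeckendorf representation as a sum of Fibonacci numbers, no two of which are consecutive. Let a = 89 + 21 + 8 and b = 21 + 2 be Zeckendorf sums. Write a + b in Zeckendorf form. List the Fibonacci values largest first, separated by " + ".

The two numbers are 118 and 23, so their sum is 141.
89 ≤ 141 < 144, so take 89; remainder 52
34 ≤ 52 < 55, so take 34; remainder 18
13 ≤ 18 < 21, so take 13; remainder 5
5 ≤ 5 < 8, so take 5; remainder 0

89 + 34 + 13 + 5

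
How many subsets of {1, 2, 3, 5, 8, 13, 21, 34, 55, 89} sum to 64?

5

64 = 55+8+1 = 55+5+3+1 = 34+21+8+1 = 34+21+5+3+1 = … (1 more), for 5 in all.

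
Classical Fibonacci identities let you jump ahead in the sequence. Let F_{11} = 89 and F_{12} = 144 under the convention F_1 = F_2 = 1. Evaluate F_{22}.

17711

By the doubling identity F_{2k} = F_k(2F_{k+1} − F_k): F_{22} = 89·(2·144 − 89) = 89·199 = 17711.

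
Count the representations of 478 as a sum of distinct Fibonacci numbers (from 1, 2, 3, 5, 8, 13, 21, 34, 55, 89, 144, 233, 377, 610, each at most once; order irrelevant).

6

478 = 377+89+8+3+1 = 377+55+34+8+3+1 = 233+144+89+8+3+1 = … (3 more), for 6 in all.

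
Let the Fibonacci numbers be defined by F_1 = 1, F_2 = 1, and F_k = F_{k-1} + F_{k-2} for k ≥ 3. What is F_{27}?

196418

Iterating the recurrence up to F_{21} = 10946 and F_{20} = 6765:
F_{22} = F_{21} + F_{20} = 10946 + 6765 = 17711
F_{23} = F_{22} + F_{21} = 17711 + 10946 = 28657
F_{24} = F_{23} + F_{22} = 28657 + 17711 = 46368
F_{25} = F_{24} + F_{23} = 46368 + 28657 = 75025
F_{26} = F_{25} + F_{24} = 75025 + 46368 = 121393
F_{27} = F_{26} + F_{25} = 121393 + 75025 = 196418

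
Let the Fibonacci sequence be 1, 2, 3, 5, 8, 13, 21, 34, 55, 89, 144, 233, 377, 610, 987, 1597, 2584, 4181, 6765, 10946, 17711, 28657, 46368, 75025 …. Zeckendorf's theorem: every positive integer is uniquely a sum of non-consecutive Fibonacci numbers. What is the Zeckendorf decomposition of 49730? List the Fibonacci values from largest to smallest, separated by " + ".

Greedy algorithm:
subtract 46368 from 49730: 3362 remains
subtract 2584 from 3362: 778 remains
subtract 610 from 778: 168 remains
subtract 144 from 168: 24 remains
subtract 21 from 24: 3 remains
subtract 3 from 3: 0 remains
So 49730 = 46368 + 2584 + 610 + 144 + 21 + 3, with no two terms consecutive in the sequence.

46368 + 2584 + 610 + 144 + 21 + 3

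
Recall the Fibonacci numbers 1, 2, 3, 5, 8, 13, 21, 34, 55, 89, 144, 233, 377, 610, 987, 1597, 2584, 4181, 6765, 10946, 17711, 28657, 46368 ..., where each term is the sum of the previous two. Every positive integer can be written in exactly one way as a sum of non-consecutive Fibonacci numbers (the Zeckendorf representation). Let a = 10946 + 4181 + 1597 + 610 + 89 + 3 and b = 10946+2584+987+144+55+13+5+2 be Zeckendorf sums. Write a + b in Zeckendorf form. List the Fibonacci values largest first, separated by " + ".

28657 + 2584 + 610 + 233 + 55 + 21 + 2

The two numbers are 17426 and 14736, so their sum is 32162.
Greedily peel off the largest Fibonacci term at each step:
32162 − 28657 = 3505
3505 − 2584 = 921
921 − 610 = 311
311 − 233 = 78
78 − 55 = 23
23 − 21 = 2
2 − 2 = 0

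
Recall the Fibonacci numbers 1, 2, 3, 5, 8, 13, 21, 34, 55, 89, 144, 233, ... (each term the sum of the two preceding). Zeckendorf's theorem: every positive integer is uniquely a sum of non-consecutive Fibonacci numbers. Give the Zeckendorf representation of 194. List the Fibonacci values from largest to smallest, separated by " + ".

144 + 34 + 13 + 3

Repeatedly subtract the largest Fibonacci number that fits:
194: greatest Fibonacci not exceeding it is 144, leaving 50
50: greatest Fibonacci not exceeding it is 34, leaving 16
16: greatest Fibonacci not exceeding it is 13, leaving 3
3: greatest Fibonacci not exceeding it is 3, leaving 0
So 194 = 144 + 34 + 13 + 3, with no two terms consecutive in the sequence.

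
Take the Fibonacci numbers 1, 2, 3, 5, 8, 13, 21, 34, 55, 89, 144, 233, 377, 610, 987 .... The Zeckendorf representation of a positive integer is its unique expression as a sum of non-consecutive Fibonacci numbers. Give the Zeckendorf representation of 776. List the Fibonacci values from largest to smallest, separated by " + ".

take 610 (≤ 776); 776 − 610 = 166
take 144 (≤ 166); 166 − 144 = 22
take 21 (≤ 22); 22 − 21 = 1
take 1 (≤ 1); 1 − 1 = 0
So 776 = 610 + 144 + 21 + 1, with no two terms consecutive in the sequence.

610 + 144 + 21 + 1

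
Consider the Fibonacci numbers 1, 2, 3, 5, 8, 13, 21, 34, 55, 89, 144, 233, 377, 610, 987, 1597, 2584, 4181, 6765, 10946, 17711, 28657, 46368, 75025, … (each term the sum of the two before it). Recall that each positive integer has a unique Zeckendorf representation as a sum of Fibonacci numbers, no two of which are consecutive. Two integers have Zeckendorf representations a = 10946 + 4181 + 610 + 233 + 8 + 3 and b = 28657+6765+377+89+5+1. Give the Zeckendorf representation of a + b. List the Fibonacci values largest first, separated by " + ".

The two numbers are 15981 and 35894, so their sum is 51875.
Greedy algorithm:
take 46368 (≤ 51875); 51875 − 46368 = 5507
take 4181 (≤ 5507); 5507 − 4181 = 1326
take 987 (≤ 1326); 1326 − 987 = 339
take 233 (≤ 339); 339 − 233 = 106
take 89 (≤ 106); 106 − 89 = 17
take 13 (≤ 17); 17 − 13 = 4
take 3 (≤ 4); 4 − 3 = 1
take 1 (≤ 1); 1 − 1 = 0

46368 + 4181 + 987 + 233 + 89 + 13 + 3 + 1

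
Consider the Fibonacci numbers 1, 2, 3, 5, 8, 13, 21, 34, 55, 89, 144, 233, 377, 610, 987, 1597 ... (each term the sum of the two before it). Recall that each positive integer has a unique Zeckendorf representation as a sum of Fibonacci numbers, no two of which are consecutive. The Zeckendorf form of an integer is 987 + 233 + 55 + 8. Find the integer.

987 + 233 + 55 + 8 = 1283.

1283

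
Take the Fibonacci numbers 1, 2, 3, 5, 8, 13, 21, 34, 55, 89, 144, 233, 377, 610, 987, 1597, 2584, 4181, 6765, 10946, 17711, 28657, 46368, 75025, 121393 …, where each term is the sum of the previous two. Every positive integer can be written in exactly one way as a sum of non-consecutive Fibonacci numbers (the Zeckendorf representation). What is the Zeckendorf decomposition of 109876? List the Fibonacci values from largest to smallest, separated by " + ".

75025 + 28657 + 4181 + 1597 + 377 + 34 + 5

Greedy algorithm:
largest Fibonacci ≤ 109876 is 75025; 109876 − 75025 = 34851
largest Fibonacci ≤ 34851 is 28657; 34851 − 28657 = 6194
largest Fibonacci ≤ 6194 is 4181; 6194 − 4181 = 2013
largest Fibonacci ≤ 2013 is 1597; 2013 − 1597 = 416
largest Fibonacci ≤ 416 is 377; 416 − 377 = 39
largest Fibonacci ≤ 39 is 34; 39 − 34 = 5
largest Fibonacci ≤ 5 is 5; 5 − 5 = 0
So 109876 = 75025 + 28657 + 4181 + 1597 + 377 + 34 + 5, with no two terms consecutive in the sequence.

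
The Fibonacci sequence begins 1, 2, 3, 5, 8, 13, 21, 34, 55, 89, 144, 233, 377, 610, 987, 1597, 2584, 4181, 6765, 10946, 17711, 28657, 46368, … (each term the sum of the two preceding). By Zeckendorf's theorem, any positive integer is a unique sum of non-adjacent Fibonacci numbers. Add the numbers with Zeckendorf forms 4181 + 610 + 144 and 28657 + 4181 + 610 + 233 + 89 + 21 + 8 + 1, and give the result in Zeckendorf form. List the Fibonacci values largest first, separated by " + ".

28657 + 6765 + 2584 + 610 + 89 + 21 + 8 + 1

The two numbers are 4935 and 33800, so their sum is 38735.
Greedy algorithm:
28657 ≤ 38735 < 46368, so take 28657; remainder 10078
6765 ≤ 10078 < 10946, so take 6765; remainder 3313
2584 ≤ 3313 < 4181, so take 2584; remainder 729
610 ≤ 729 < 987, so take 610; remainder 119
89 ≤ 119 < 144, so take 89; remainder 30
21 ≤ 30 < 34, so take 21; remainder 9
8 ≤ 9 < 13, so take 8; remainder 1
1 ≤ 1 < 2, so take 1; remainder 0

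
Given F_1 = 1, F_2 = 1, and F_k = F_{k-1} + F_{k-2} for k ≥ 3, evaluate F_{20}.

6765

Iterating the recurrence up to F_{16} = 987 and F_{15} = 610:
F_{17} = F_{16} + F_{15} = 987 + 610 = 1597
F_{18} = F_{17} + F_{16} = 1597 + 987 = 2584
F_{19} = F_{18} + F_{17} = 2584 + 1597 = 4181
F_{20} = F_{19} + F_{18} = 4181 + 2584 = 6765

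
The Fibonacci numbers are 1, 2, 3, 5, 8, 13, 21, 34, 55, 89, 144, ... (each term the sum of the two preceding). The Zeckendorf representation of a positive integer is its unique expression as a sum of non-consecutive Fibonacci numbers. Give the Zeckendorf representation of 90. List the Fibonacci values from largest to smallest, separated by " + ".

89 + 1

90 − 89 = 1
1 − 1 = 0
So 90 = 89 + 1, with no two terms consecutive in the sequence.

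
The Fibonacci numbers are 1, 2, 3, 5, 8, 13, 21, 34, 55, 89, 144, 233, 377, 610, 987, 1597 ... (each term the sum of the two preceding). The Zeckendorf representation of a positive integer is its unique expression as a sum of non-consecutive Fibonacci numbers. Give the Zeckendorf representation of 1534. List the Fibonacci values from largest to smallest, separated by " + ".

987 + 377 + 144 + 21 + 5

Repeatedly subtract the largest Fibonacci number that fits:
largest Fibonacci ≤ 1534 is 987; 1534 − 987 = 547
largest Fibonacci ≤ 547 is 377; 547 − 377 = 170
largest Fibonacci ≤ 170 is 144; 170 − 144 = 26
largest Fibonacci ≤ 26 is 21; 26 − 21 = 5
largest Fibonacci ≤ 5 is 5; 5 − 5 = 0
So 1534 = 987 + 377 + 144 + 21 + 5, with no two terms consecutive in the sequence.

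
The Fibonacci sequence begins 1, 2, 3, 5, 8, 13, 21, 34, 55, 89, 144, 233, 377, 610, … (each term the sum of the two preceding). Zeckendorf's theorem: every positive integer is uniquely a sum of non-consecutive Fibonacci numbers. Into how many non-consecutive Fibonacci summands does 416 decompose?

subtract 377 from 416: 39 remains
subtract 34 from 39: 5 remains
subtract 5 from 5: 0 remains
416 = 377 + 34 + 5, which has 3 terms.

3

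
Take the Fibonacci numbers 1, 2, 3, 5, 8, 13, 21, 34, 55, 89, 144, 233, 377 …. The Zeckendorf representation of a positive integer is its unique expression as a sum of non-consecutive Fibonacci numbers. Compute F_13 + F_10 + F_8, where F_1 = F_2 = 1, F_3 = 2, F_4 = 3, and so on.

F_13 + F_10 + F_8 = 233 + 55 + 21 = 309.

309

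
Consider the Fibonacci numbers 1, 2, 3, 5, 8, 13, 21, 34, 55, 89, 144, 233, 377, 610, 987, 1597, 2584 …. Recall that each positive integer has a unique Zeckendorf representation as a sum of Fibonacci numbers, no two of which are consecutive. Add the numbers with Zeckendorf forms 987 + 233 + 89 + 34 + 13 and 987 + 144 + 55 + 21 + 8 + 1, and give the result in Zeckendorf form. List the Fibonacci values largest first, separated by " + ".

1597 + 610 + 233 + 89 + 34 + 8 + 1

The two numbers are 1356 and 1216, so their sum is 2572.
2572 − 1597 = 975
975 − 610 = 365
365 − 233 = 132
132 − 89 = 43
43 − 34 = 9
9 − 8 = 1
1 − 1 = 0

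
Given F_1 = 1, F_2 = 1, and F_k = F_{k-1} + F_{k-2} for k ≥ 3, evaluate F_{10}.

55

Iterating the recurrence up to F_{4} = 3 and F_{3} = 2:
F_{5} = F_{4} + F_{3} = 3 + 2 = 5
F_{6} = F_{5} + F_{4} = 5 + 3 = 8
F_{7} = F_{6} + F_{5} = 8 + 5 = 13
F_{8} = F_{7} + F_{6} = 13 + 8 = 21
F_{9} = F_{8} + F_{7} = 21 + 13 = 34
F_{10} = F_{9} + F_{8} = 34 + 21 = 55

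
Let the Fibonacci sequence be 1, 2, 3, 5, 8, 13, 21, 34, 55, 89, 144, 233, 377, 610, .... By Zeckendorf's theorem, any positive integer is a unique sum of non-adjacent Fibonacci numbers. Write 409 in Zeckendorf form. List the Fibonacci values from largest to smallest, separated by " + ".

Greedily peel off the largest Fibonacci term at each step:
409 − 377 = 32
32 − 21 = 11
11 − 8 = 3
3 − 3 = 0
So 409 = 377 + 21 + 8 + 3, with no two terms consecutive in the sequence.

377 + 21 + 8 + 3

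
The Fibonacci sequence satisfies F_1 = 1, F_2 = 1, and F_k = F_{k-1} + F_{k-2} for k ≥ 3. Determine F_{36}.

14930352

Iterating the recurrence up to F_{28} = 317811 and F_{27} = 196418:
F_{29} = F_{28} + F_{27} = 317811 + 196418 = 514229
F_{30} = F_{29} + F_{28} = 514229 + 317811 = 832040
F_{31} = F_{30} + F_{29} = 832040 + 514229 = 1346269
F_{32} = F_{31} + F_{30} = 1346269 + 832040 = 2178309
F_{33} = F_{32} + F_{31} = 2178309 + 1346269 = 3524578
F_{34} = F_{33} + F_{32} = 3524578 + 2178309 = 5702887
F_{35} = F_{34} + F_{33} = 5702887 + 3524578 = 9227465
F_{36} = F_{35} + F_{34} = 9227465 + 5702887 = 14930352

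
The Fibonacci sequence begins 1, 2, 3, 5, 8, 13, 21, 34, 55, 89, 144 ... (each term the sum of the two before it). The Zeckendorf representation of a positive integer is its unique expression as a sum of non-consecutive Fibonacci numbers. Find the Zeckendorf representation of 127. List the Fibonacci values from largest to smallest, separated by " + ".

89 + 34 + 3 + 1

127 − 89 = 38
38 − 34 = 4
4 − 3 = 1
1 − 1 = 0
So 127 = 89 + 34 + 3 + 1, with no two terms consecutive in the sequence.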